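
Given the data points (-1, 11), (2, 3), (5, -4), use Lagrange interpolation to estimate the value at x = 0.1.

Lagrange interpolation formula:
P(x) = Σ yᵢ × Lᵢ(x)
where Lᵢ(x) = Π_{j≠i} (x - xⱼ)/(xᵢ - xⱼ)

L_0(0.1) = (0.1 - 2)/(-1 - 2) × (0.1 - 5)/(-1 - 5) = 0.517222
L_1(0.1) = (0.1 - (-1))/(2 - (-1)) × (0.1 - 5)/(2 - 5) = 0.598889
L_2(0.1) = (0.1 - (-1))/(5 - (-1)) × (0.1 - 2)/(5 - 2) = -0.116111

P(0.1) = 11×L_0(0.1) + 3×L_1(0.1) + (-4)×L_2(0.1)
P(0.1) = 7.950556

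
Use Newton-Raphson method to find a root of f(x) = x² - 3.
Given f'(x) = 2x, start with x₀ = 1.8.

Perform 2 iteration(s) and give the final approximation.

f(x) = x² - 3
f'(x) = 2x
x₀ = 1.8

Newton-Raphson formula: x_{n+1} = x_n - f(x_n)/f'(x_n)

Iteration 1:
  f(1.800000) = 0.240000
  f'(1.800000) = 3.600000
  x_1 = 1.800000 - 0.240000/3.600000 = 1.733333
Iteration 2:
  f(1.733333) = 0.004444
  f'(1.733333) = 3.466667
  x_2 = 1.733333 - 0.004444/3.466667 = 1.732051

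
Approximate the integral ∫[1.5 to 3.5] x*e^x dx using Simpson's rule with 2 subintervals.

f(x) = x*e^x
a = 1.5, b = 3.5, n = 2
h = (b - a)/n = 1.000000

Simpson's rule: (h/3)[f(x₀) + 4f(x₁) + 2f(x₂) + ... + f(xₙ)]

x_0 = 1.5000, f(x_0) = 6.722534, coefficient = 1
x_1 = 2.5000, f(x_1) = 30.456235, coefficient = 4
x_2 = 3.5000, f(x_2) = 115.904082, coefficient = 1

I ≈ (1.000000/3) × 244.451555 = 81.483852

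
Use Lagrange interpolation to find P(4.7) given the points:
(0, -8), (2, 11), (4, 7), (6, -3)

Lagrange interpolation formula:
P(x) = Σ yᵢ × Lᵢ(x)
where Lᵢ(x) = Π_{j≠i} (x - xⱼ)/(xᵢ - xⱼ)

L_0(4.7) = (4.7 - 2)/(0 - 2) × (4.7 - 4)/(0 - 4) × (4.7 - 6)/(0 - 6) = 0.051188
L_1(4.7) = (4.7 - 0)/(2 - 0) × (4.7 - 4)/(2 - 4) × (4.7 - 6)/(2 - 6) = -0.267313
L_2(4.7) = (4.7 - 0)/(4 - 0) × (4.7 - 2)/(4 - 2) × (4.7 - 6)/(4 - 6) = 1.031062
L_3(4.7) = (4.7 - 0)/(6 - 0) × (4.7 - 2)/(6 - 2) × (4.7 - 4)/(6 - 4) = 0.185063

P(4.7) = (-8)×L_0(4.7) + 11×L_1(4.7) + 7×L_2(4.7) + (-3)×L_3(4.7)
P(4.7) = 3.312312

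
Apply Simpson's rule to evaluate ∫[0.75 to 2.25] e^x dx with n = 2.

f(x) = e^x
a = 0.75, b = 2.25, n = 2
h = (b - a)/n = 0.750000

Simpson's rule: (h/3)[f(x₀) + 4f(x₁) + 2f(x₂) + ... + f(xₙ)]

x_0 = 0.7500, f(x_0) = 2.117000, coefficient = 1
x_1 = 1.5000, f(x_1) = 4.481689, coefficient = 4
x_2 = 2.2500, f(x_2) = 9.487736, coefficient = 1

I ≈ (0.750000/3) × 29.531492 = 7.382873
Exact value: 7.370736
Error: 0.012137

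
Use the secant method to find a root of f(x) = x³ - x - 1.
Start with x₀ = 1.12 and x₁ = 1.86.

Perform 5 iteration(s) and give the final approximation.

f(x) = x³ - x - 1
x₀ = 1.12, x₁ = 1.86

Secant formula: x_{n+1} = x_n - f(x_n)(x_n - x_{n-1})/(f(x_n) - f(x_{n-1}))

Iteration 1:
  f(1.120000) = -0.715072
  f(1.860000) = 3.574856
  x_2 = 1.860000 - 3.574856×(1.860000 - 1.120000)/(3.574856 - (-0.715072))
       = 1.243348
Iteration 2:
  f(1.860000) = 3.574856
  f(1.243348) = -0.321239
  x_3 = 1.243348 - (-0.321239)×(1.243348 - 1.860000)/(-0.321239 - 3.574856)
       = 1.294192
Iteration 3:
  f(1.243348) = -0.321239
  f(1.294192) = -0.126508
  x_4 = 1.294192 - (-0.126508)×(1.294192 - 1.243348)/(-0.126508 - (-0.321239))
       = 1.327223
Iteration 4:
  f(1.294192) = -0.126508
  f(1.327223) = 0.010707
  x_5 = 1.327223 - 0.010707×(1.327223 - 1.294192)/(0.010707 - (-0.126508))
       = 1.324645
Iteration 5:
  f(1.327223) = 0.010707
  f(1.324645) = -0.000310
  x_6 = 1.324645 - (-0.000310)×(1.324645 - 1.327223)/(-0.000310 - 0.010707)
       = 1.324718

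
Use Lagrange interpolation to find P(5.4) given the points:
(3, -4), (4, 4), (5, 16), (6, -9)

Lagrange interpolation formula:
P(x) = Σ yᵢ × Lᵢ(x)
where Lᵢ(x) = Π_{j≠i} (x - xⱼ)/(xᵢ - xⱼ)

L_0(5.4) = (5.4 - 4)/(3 - 4) × (5.4 - 5)/(3 - 5) × (5.4 - 6)/(3 - 6) = 0.056000
L_1(5.4) = (5.4 - 3)/(4 - 3) × (5.4 - 5)/(4 - 5) × (5.4 - 6)/(4 - 6) = -0.288000
L_2(5.4) = (5.4 - 3)/(5 - 3) × (5.4 - 4)/(5 - 4) × (5.4 - 6)/(5 - 6) = 1.008000
L_3(5.4) = (5.4 - 3)/(6 - 3) × (5.4 - 4)/(6 - 4) × (5.4 - 5)/(6 - 5) = 0.224000

P(5.4) = (-4)×L_0(5.4) + 4×L_1(5.4) + 16×L_2(5.4) + (-9)×L_3(5.4)
P(5.4) = 12.736000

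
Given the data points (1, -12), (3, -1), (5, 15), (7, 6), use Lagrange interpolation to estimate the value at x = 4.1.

Lagrange interpolation formula:
P(x) = Σ yᵢ × Lᵢ(x)
where Lᵢ(x) = Π_{j≠i} (x - xⱼ)/(xᵢ - xⱼ)

L_0(4.1) = (4.1 - 3)/(1 - 3) × (4.1 - 5)/(1 - 5) × (4.1 - 7)/(1 - 7) = -0.059813
L_1(4.1) = (4.1 - 1)/(3 - 1) × (4.1 - 5)/(3 - 5) × (4.1 - 7)/(3 - 7) = 0.505688
L_2(4.1) = (4.1 - 1)/(5 - 1) × (4.1 - 3)/(5 - 3) × (4.1 - 7)/(5 - 7) = 0.618062
L_3(4.1) = (4.1 - 1)/(7 - 1) × (4.1 - 3)/(7 - 3) × (4.1 - 5)/(7 - 5) = -0.063938

P(4.1) = (-12)×L_0(4.1) + (-1)×L_1(4.1) + 15×L_2(4.1) + 6×L_3(4.1)
P(4.1) = 9.099375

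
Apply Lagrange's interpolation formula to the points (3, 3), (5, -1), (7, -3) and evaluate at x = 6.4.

Lagrange interpolation formula:
P(x) = Σ yᵢ × Lᵢ(x)
where Lᵢ(x) = Π_{j≠i} (x - xⱼ)/(xᵢ - xⱼ)

L_0(6.4) = (6.4 - 5)/(3 - 5) × (6.4 - 7)/(3 - 7) = -0.105000
L_1(6.4) = (6.4 - 3)/(5 - 3) × (6.4 - 7)/(5 - 7) = 0.510000
L_2(6.4) = (6.4 - 3)/(7 - 3) × (6.4 - 5)/(7 - 5) = 0.595000

P(6.4) = 3×L_0(6.4) + (-1)×L_1(6.4) + (-3)×L_2(6.4)
P(6.4) = -2.610000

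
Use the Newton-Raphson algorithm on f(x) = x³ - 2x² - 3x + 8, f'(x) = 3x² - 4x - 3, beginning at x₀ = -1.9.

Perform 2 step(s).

f(x) = x³ - 2x² - 3x + 8
f'(x) = 3x² - 4x - 3
x₀ = -1.9

Newton-Raphson formula: x_{n+1} = x_n - f(x_n)/f'(x_n)

Iteration 1:
  f(-1.900000) = -0.379000
  f'(-1.900000) = 15.430000
  x_1 = -1.900000 - (-0.379000)/15.430000 = -1.875437
Iteration 2:
  f(-1.875437) = -0.004631
  f'(-1.875437) = 15.053547
  x_2 = -1.875437 - (-0.004631)/15.053547 = -1.875130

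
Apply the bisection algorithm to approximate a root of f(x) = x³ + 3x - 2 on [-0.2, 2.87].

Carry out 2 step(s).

f(x) = x³ + 3x - 2
Initial interval: [-0.2, 2.87]

Iteration 1:
  c_1 = (-0.200000 + 2.870000)/2 = 1.335000
  f(c_1) = f(1.335000) = 4.384270
  f(a) × f(c) < 0, new interval: [-0.200000, 1.335000]
Iteration 2:
  c_2 = (-0.200000 + 1.335000)/2 = 0.567500
  f(c_2) = f(0.567500) = -0.114733
  f(a) × f(c) ≥ 0, new interval: [0.567500, 1.335000]

After 2 iteration(s), the approximation is c_2 = 0.567500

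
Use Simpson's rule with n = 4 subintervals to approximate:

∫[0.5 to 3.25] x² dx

f(x) = x²
a = 0.5, b = 3.25, n = 4
h = (b - a)/n = 0.687500

Simpson's rule: (h/3)[f(x₀) + 4f(x₁) + 2f(x₂) + ... + f(xₙ)]

x_0 = 0.5000, f(x_0) = 0.250000, coefficient = 1
x_1 = 1.1875, f(x_1) = 1.410156, coefficient = 4
x_2 = 1.8750, f(x_2) = 3.515625, coefficient = 2
x_3 = 2.5625, f(x_3) = 6.566406, coefficient = 4
x_4 = 3.2500, f(x_4) = 10.562500, coefficient = 1

I ≈ (0.687500/3) × 49.750000 = 11.401042
Exact value: 11.401042
Error: 0.000000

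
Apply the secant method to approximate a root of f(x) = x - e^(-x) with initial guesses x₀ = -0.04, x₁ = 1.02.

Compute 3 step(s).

f(x) = x - e^(-x)
x₀ = -0.04, x₁ = 1.02

Secant formula: x_{n+1} = x_n - f(x_n)(x_n - x_{n-1})/(f(x_n) - f(x_{n-1}))

Iteration 1:
  f(-0.040000) = -1.080811
  f(1.020000) = 0.659405
  x_2 = 1.020000 - 0.659405×(1.020000 - (-0.040000))/(0.659405 - (-1.080811))
       = 0.618343
Iteration 2:
  f(1.020000) = 0.659405
  f(0.618343) = 0.079507
  x_3 = 0.618343 - 0.079507×(0.618343 - 1.020000)/(0.079507 - 0.659405)
       = 0.563274
Iteration 3:
  f(0.618343) = 0.079507
  f(0.563274) = -0.006068
  x_4 = 0.563274 - (-0.006068)×(0.563274 - 0.618343)/(-0.006068 - 0.079507)
       = 0.567179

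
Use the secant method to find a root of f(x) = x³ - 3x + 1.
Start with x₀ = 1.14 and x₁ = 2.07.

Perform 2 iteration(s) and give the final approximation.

f(x) = x³ - 3x + 1
x₀ = 1.14, x₁ = 2.07

Secant formula: x_{n+1} = x_n - f(x_n)(x_n - x_{n-1})/(f(x_n) - f(x_{n-1}))

Iteration 1:
  f(1.140000) = -0.938456
  f(2.070000) = 3.659743
  x_2 = 2.070000 - 3.659743×(2.070000 - 1.140000)/(3.659743 - (-0.938456))
       = 1.329806
Iteration 2:
  f(2.070000) = 3.659743
  f(1.329806) = -0.637811
  x_3 = 1.329806 - (-0.637811)×(1.329806 - 2.070000)/(-0.637811 - 3.659743)
       = 1.439660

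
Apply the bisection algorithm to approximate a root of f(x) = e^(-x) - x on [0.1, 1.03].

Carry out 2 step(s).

f(x) = e^(-x) - x
Initial interval: [0.1, 1.03]

Iteration 1:
  c_1 = (0.100000 + 1.030000)/2 = 0.565000
  f(c_1) = f(0.565000) = 0.003360
  f(a) × f(c) ≥ 0, new interval: [0.565000, 1.030000]
Iteration 2:
  c_2 = (0.565000 + 1.030000)/2 = 0.797500
  f(c_2) = f(0.797500) = -0.347046
  f(a) × f(c) < 0, new interval: [0.565000, 0.797500]

After 2 iteration(s), the approximation is c_2 = 0.797500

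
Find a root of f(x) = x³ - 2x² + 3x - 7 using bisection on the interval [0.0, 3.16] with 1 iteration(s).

f(x) = x³ - 2x² + 3x - 7
Initial interval: [0.0, 3.16]

Iteration 1:
  c_1 = (0.000000 + 3.160000)/2 = 1.580000
  f(c_1) = f(1.580000) = -3.308488
  f(a) × f(c) ≥ 0, new interval: [1.580000, 3.160000]

After 1 iteration(s), the approximation is c_1 = 1.580000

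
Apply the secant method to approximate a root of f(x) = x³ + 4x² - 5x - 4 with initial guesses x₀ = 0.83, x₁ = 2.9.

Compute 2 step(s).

f(x) = x³ + 4x² - 5x - 4
x₀ = 0.83, x₁ = 2.9

Secant formula: x_{n+1} = x_n - f(x_n)(x_n - x_{n-1})/(f(x_n) - f(x_{n-1}))

Iteration 1:
  f(0.830000) = -4.822613
  f(2.900000) = 39.529000
  x_2 = 2.900000 - 39.529000×(2.900000 - 0.830000)/(39.529000 - (-4.822613))
       = 1.055083
Iteration 2:
  f(2.900000) = 39.529000
  f(1.055083) = -3.648094
  x_3 = 1.055083 - (-3.648094)×(1.055083 - 2.900000)/(-3.648094 - 39.529000)
       = 1.210963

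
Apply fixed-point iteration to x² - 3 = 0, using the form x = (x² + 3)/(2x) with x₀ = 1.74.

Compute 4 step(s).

Equation: x² - 3 = 0
Fixed-point form: x = (x² + 3)/(2x)
x₀ = 1.74

x_1 = g(1.740000) = 1.732069
x_2 = g(1.732069) = 1.732051
x_3 = g(1.732051) = 1.732051
x_4 = g(1.732051) = 1.732051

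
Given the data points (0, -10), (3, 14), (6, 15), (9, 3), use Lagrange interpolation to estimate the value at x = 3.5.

Lagrange interpolation formula:
P(x) = Σ yᵢ × Lᵢ(x)
where Lᵢ(x) = Π_{j≠i} (x - xⱼ)/(xᵢ - xⱼ)

L_0(3.5) = (3.5 - 3)/(0 - 3) × (3.5 - 6)/(0 - 6) × (3.5 - 9)/(0 - 9) = -0.042438
L_1(3.5) = (3.5 - 0)/(3 - 0) × (3.5 - 6)/(3 - 6) × (3.5 - 9)/(3 - 9) = 0.891204
L_2(3.5) = (3.5 - 0)/(6 - 0) × (3.5 - 3)/(6 - 3) × (3.5 - 9)/(6 - 9) = 0.178241
L_3(3.5) = (3.5 - 0)/(9 - 0) × (3.5 - 3)/(9 - 3) × (3.5 - 6)/(9 - 6) = -0.027006

P(3.5) = (-10)×L_0(3.5) + 14×L_1(3.5) + 15×L_2(3.5) + 3×L_3(3.5)
P(3.5) = 15.493827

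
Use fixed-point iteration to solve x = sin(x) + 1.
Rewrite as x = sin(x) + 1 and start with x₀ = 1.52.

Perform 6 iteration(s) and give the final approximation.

Equation: x = sin(x) + 1
Fixed-point form: x = sin(x) + 1
x₀ = 1.52

x_1 = g(1.520000) = 1.998710
x_2 = g(1.998710) = 1.909833
x_3 = g(1.909833) = 1.943075
x_4 = g(1.943075) = 1.931501
x_5 = g(1.931501) = 1.935648
x_6 = g(1.935648) = 1.934177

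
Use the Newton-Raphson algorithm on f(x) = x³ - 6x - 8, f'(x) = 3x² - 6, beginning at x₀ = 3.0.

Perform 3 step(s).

f(x) = x³ - 6x - 8
f'(x) = 3x² - 6
x₀ = 3.0

Newton-Raphson formula: x_{n+1} = x_n - f(x_n)/f'(x_n)

Iteration 1:
  f(3.000000) = 1.000000
  f'(3.000000) = 21.000000
  x_1 = 3.000000 - 1.000000/21.000000 = 2.952381
Iteration 2:
  f(2.952381) = 0.020300
  f'(2.952381) = 20.149660
  x_2 = 2.952381 - 0.020300/20.149660 = 2.951373
Iteration 3:
  f(2.951373) = 0.000009
  f'(2.951373) = 20.131816
  x_3 = 2.951373 - 0.000009/20.131816 = 2.951373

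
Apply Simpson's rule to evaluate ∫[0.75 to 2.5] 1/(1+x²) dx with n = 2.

f(x) = 1/(1+x²)
a = 0.75, b = 2.5, n = 2
h = (b - a)/n = 0.875000

Simpson's rule: (h/3)[f(x₀) + 4f(x₁) + 2f(x₂) + ... + f(xₙ)]

x_0 = 0.7500, f(x_0) = 0.640000, coefficient = 1
x_1 = 1.6250, f(x_1) = 0.274678, coefficient = 4
x_2 = 2.5000, f(x_2) = 0.137931, coefficient = 1

I ≈ (0.875000/3) × 1.876643 = 0.547354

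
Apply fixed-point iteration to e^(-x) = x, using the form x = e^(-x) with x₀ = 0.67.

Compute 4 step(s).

Equation: e^(-x) = x
Fixed-point form: x = e^(-x)
x₀ = 0.67

x_1 = g(0.670000) = 0.511709
x_2 = g(0.511709) = 0.599470
x_3 = g(0.599470) = 0.549102
x_4 = g(0.549102) = 0.577468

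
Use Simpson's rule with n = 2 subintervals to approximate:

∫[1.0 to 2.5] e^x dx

f(x) = e^x
a = 1.0, b = 2.5, n = 2
h = (b - a)/n = 0.750000

Simpson's rule: (h/3)[f(x₀) + 4f(x₁) + 2f(x₂) + ... + f(xₙ)]

x_0 = 1.0000, f(x_0) = 2.718282, coefficient = 1
x_1 = 1.7500, f(x_1) = 5.754603, coefficient = 4
x_2 = 2.5000, f(x_2) = 12.182494, coefficient = 1

I ≈ (0.750000/3) × 37.919186 = 9.479797
Exact value: 9.464212
Error: 0.015584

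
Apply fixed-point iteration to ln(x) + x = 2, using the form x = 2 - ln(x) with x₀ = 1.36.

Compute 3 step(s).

Equation: ln(x) + x = 2
Fixed-point form: x = 2 - ln(x)
x₀ = 1.36

x_1 = g(1.360000) = 1.692515
x_2 = g(1.692515) = 1.473784
x_3 = g(1.473784) = 1.612167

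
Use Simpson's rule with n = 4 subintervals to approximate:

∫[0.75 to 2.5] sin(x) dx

f(x) = sin(x)
a = 0.75, b = 2.5, n = 4
h = (b - a)/n = 0.437500

Simpson's rule: (h/3)[f(x₀) + 4f(x₁) + 2f(x₂) + ... + f(xₙ)]

x_0 = 0.7500, f(x_0) = 0.681639, coefficient = 1
x_1 = 1.1875, f(x_1) = 0.927437, coefficient = 4
x_2 = 1.6250, f(x_2) = 0.998531, coefficient = 2
x_3 = 2.0625, f(x_3) = 0.881530, coefficient = 4
x_4 = 2.5000, f(x_4) = 0.598472, coefficient = 1

I ≈ (0.437500/3) × 10.513040 = 1.533152
Exact value: 1.532832
Error: 0.000319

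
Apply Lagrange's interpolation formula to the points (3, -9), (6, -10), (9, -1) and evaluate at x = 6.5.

Lagrange interpolation formula:
P(x) = Σ yᵢ × Lᵢ(x)
where Lᵢ(x) = Π_{j≠i} (x - xⱼ)/(xᵢ - xⱼ)

L_0(6.5) = (6.5 - 6)/(3 - 6) × (6.5 - 9)/(3 - 9) = -0.069444
L_1(6.5) = (6.5 - 3)/(6 - 3) × (6.5 - 9)/(6 - 9) = 0.972222
L_2(6.5) = (6.5 - 3)/(9 - 3) × (6.5 - 6)/(9 - 6) = 0.097222

P(6.5) = (-9)×L_0(6.5) + (-10)×L_1(6.5) + (-1)×L_2(6.5)
P(6.5) = -9.194444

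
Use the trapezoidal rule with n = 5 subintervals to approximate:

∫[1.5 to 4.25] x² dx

f(x) = x²
a = 1.5, b = 4.25, n = 5
h = (b - a)/n = 0.550000

Trapezoidal rule: (h/2)[f(x₀) + 2f(x₁) + 2f(x₂) + ... + f(xₙ)]

x_0 = 1.5000, f(x_0) = 2.250000, coefficient = 1
x_1 = 2.0500, f(x_1) = 4.202500, coefficient = 2
x_2 = 2.6000, f(x_2) = 6.760000, coefficient = 2
x_3 = 3.1500, f(x_3) = 9.922500, coefficient = 2
x_4 = 3.7000, f(x_4) = 13.690000, coefficient = 2
x_5 = 4.2500, f(x_5) = 18.062500, coefficient = 1

I ≈ (0.550000/2) × 89.462500 = 24.602188
Exact value: 24.463542
Error: 0.138646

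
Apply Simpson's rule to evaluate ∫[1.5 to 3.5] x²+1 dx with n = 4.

f(x) = x²+1
a = 1.5, b = 3.5, n = 4
h = (b - a)/n = 0.500000

Simpson's rule: (h/3)[f(x₀) + 4f(x₁) + 2f(x₂) + ... + f(xₙ)]

x_0 = 1.5000, f(x_0) = 3.250000, coefficient = 1
x_1 = 2.0000, f(x_1) = 5.000000, coefficient = 4
x_2 = 2.5000, f(x_2) = 7.250000, coefficient = 2
x_3 = 3.0000, f(x_3) = 10.000000, coefficient = 4
x_4 = 3.5000, f(x_4) = 13.250000, coefficient = 1

I ≈ (0.500000/3) × 91.000000 = 15.166667
Exact value: 15.166667
Error: 0.000000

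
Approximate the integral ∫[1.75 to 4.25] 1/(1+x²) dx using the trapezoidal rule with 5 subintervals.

f(x) = 1/(1+x²)
a = 1.75, b = 4.25, n = 5
h = (b - a)/n = 0.500000

Trapezoidal rule: (h/2)[f(x₀) + 2f(x₁) + 2f(x₂) + ... + f(xₙ)]

x_0 = 1.7500, f(x_0) = 0.246154, coefficient = 1
x_1 = 2.2500, f(x_1) = 0.164948, coefficient = 2
x_2 = 2.7500, f(x_2) = 0.116788, coefficient = 2
x_3 = 3.2500, f(x_3) = 0.086486, coefficient = 2
x_4 = 3.7500, f(x_4) = 0.066390, coefficient = 2
x_5 = 4.2500, f(x_5) = 0.052459, coefficient = 1

I ≈ (0.500000/2) × 1.167839 = 0.291960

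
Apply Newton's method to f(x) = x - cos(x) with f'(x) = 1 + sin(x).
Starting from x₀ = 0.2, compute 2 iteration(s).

f(x) = x - cos(x)
f'(x) = 1 + sin(x)
x₀ = 0.2

Newton-Raphson formula: x_{n+1} = x_n - f(x_n)/f'(x_n)

Iteration 1:
  f(0.200000) = -0.780067
  f'(0.200000) = 1.198669
  x_1 = 0.200000 - (-0.780067)/1.198669 = 0.850777
Iteration 2:
  f(0.850777) = 0.191378
  f'(0.850777) = 1.751793
  x_2 = 0.850777 - 0.191378/1.751793 = 0.741530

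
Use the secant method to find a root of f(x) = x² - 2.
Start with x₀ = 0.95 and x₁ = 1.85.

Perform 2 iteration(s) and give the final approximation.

f(x) = x² - 2
x₀ = 0.95, x₁ = 1.85

Secant formula: x_{n+1} = x_n - f(x_n)(x_n - x_{n-1})/(f(x_n) - f(x_{n-1}))

Iteration 1:
  f(0.950000) = -1.097500
  f(1.850000) = 1.422500
  x_2 = 1.850000 - 1.422500×(1.850000 - 0.950000)/(1.422500 - (-1.097500))
       = 1.341964
Iteration 2:
  f(1.850000) = 1.422500
  f(1.341964) = -0.199132
  x_3 = 1.341964 - (-0.199132)×(1.341964 - 1.850000)/(-0.199132 - 1.422500)
       = 1.404350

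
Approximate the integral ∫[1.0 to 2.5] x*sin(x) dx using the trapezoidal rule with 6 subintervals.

f(x) = x*sin(x)
a = 1.0, b = 2.5, n = 6
h = (b - a)/n = 0.250000

Trapezoidal rule: (h/2)[f(x₀) + 2f(x₁) + 2f(x₂) + ... + f(xₙ)]

x_0 = 1.0000, f(x_0) = 0.841471, coefficient = 1
x_1 = 1.2500, f(x_1) = 1.186231, coefficient = 2
x_2 = 1.5000, f(x_2) = 1.496242, coefficient = 2
x_3 = 1.7500, f(x_3) = 1.721975, coefficient = 2
x_4 = 2.0000, f(x_4) = 1.818595, coefficient = 2
x_5 = 2.2500, f(x_5) = 1.750665, coefficient = 2
x_6 = 2.5000, f(x_6) = 1.496180, coefficient = 1

I ≈ (0.250000/2) × 18.285068 = 2.285633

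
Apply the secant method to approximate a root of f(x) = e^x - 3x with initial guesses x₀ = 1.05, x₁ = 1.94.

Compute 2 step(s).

f(x) = e^x - 3x
x₀ = 1.05, x₁ = 1.94

Secant formula: x_{n+1} = x_n - f(x_n)(x_n - x_{n-1})/(f(x_n) - f(x_{n-1}))

Iteration 1:
  f(1.050000) = -0.292349
  f(1.940000) = 1.138751
  x_2 = 1.940000 - 1.138751×(1.940000 - 1.050000)/(1.138751 - (-0.292349))
       = 1.231812
Iteration 2:
  f(1.940000) = 1.138751
  f(1.231812) = -0.268002
  x_3 = 1.231812 - (-0.268002)×(1.231812 - 1.940000)/(-0.268002 - 1.138751)
       = 1.366729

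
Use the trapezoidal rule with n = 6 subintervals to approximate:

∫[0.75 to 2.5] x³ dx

f(x) = x³
a = 0.75, b = 2.5, n = 6
h = (b - a)/n = 0.291667

Trapezoidal rule: (h/2)[f(x₀) + 2f(x₁) + 2f(x₂) + ... + f(xₙ)]

x_0 = 0.7500, f(x_0) = 0.421875, coefficient = 1
x_1 = 1.0417, f(x_1) = 1.130281, coefficient = 2
x_2 = 1.3333, f(x_2) = 2.370370, coefficient = 2
x_3 = 1.6250, f(x_3) = 4.291016, coefficient = 2
x_4 = 1.9167, f(x_4) = 7.041088, coefficient = 2
x_5 = 2.2083, f(x_5) = 10.769459, coefficient = 2
x_6 = 2.5000, f(x_6) = 15.625000, coefficient = 1

I ≈ (0.291667/2) × 67.251302 = 9.807482
Exact value: 9.686523
Error: 0.120958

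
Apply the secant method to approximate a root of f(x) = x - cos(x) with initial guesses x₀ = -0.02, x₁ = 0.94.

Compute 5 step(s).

f(x) = x - cos(x)
x₀ = -0.02, x₁ = 0.94

Secant formula: x_{n+1} = x_n - f(x_n)(x_n - x_{n-1})/(f(x_n) - f(x_{n-1}))

Iteration 1:
  f(-0.020000) = -1.019800
  f(0.940000) = 0.350212
  x_2 = 0.940000 - 0.350212×(0.940000 - (-0.020000))/(0.350212 - (-1.019800))
       = 0.694598
Iteration 2:
  f(0.940000) = 0.350212
  f(0.694598) = -0.073713
  x_3 = 0.694598 - (-0.073713)×(0.694598 - 0.940000)/(-0.073713 - 0.350212)
       = 0.737269
Iteration 3:
  f(0.694598) = -0.073713
  f(0.737269) = -0.003038
  x_4 = 0.737269 - (-0.003038)×(0.737269 - 0.694598)/(-0.003038 - (-0.073713))
       = 0.739103
Iteration 4:
  f(0.737269) = -0.003038
  f(0.739103) = 0.000031
  x_5 = 0.739103 - 0.000031×(0.739103 - 0.737269)/(0.000031 - (-0.003038))
       = 0.739085
Iteration 5:
  f(0.739103) = 0.000031
  f(0.739085) = 0.000000
  x_6 = 0.739085 - 0.000000×(0.739085 - 0.739103)/(0.000000 - 0.000031)
       = 0.739085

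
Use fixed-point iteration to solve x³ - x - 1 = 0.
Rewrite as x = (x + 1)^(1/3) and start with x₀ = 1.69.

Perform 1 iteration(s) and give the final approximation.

Equation: x³ - x - 1 = 0
Fixed-point form: x = (x + 1)^(1/3)
x₀ = 1.69

x_1 = g(1.690000) = 1.390755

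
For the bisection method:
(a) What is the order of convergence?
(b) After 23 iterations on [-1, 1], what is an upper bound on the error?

(a) Bisection has linear (order 1) convergence; the error is halved each step.

(b) Error bound = (b-a)/2^n = (1 - (-1))/2^{23}
    = 2/2^{23}

(a) 1 (linear); (b) error ≤ 2.38e-07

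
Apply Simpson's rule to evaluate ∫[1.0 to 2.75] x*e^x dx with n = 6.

f(x) = x*e^x
a = 1.0, b = 2.75, n = 6
h = (b - a)/n = 0.291667

Simpson's rule: (h/3)[f(x₀) + 4f(x₁) + 2f(x₂) + ... + f(xₙ)]

x_0 = 1.0000, f(x_0) = 2.718282, coefficient = 1
x_1 = 1.2917, f(x_1) = 4.700176, coefficient = 4
x_2 = 1.5833, f(x_2) = 7.712679, coefficient = 2
x_3 = 1.8750, f(x_3) = 12.226536, coefficient = 4
x_4 = 2.1667, f(x_4) = 18.913133, coefficient = 2
x_5 = 2.4583, f(x_5) = 28.726411, coefficient = 4
x_6 = 2.7500, f(x_6) = 43.017238, coefficient = 1

I ≈ (0.291667/3) × 281.599638 = 27.377743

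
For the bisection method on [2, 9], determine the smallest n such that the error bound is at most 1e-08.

We need (b-a)/2^n ≤ 1e-08
(9 - 2)/2^n ≤ 1e-08
7/2^n ≤ 1e-08
2^n ≥ 700000000
n ≥ log₂(700000000) = 29.38
n ≥ 30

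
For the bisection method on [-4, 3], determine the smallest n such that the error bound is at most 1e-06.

We need (b-a)/2^n ≤ 1e-06
(3 - (-4))/2^n ≤ 1e-06
7/2^n ≤ 1e-06
2^n ≥ 7000000
n ≥ log₂(7000000) = 22.74
n ≥ 23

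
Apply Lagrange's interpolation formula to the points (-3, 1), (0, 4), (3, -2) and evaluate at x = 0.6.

Lagrange interpolation formula:
P(x) = Σ yᵢ × Lᵢ(x)
where Lᵢ(x) = Π_{j≠i} (x - xⱼ)/(xᵢ - xⱼ)

L_0(0.6) = (0.6 - 0)/(-3 - 0) × (0.6 - 3)/(-3 - 3) = -0.080000
L_1(0.6) = (0.6 - (-3))/(0 - (-3)) × (0.6 - 3)/(0 - 3) = 0.960000
L_2(0.6) = (0.6 - (-3))/(3 - (-3)) × (0.6 - 0)/(3 - 0) = 0.120000

P(0.6) = 1×L_0(0.6) + 4×L_1(0.6) + (-2)×L_2(0.6)
P(0.6) = 3.520000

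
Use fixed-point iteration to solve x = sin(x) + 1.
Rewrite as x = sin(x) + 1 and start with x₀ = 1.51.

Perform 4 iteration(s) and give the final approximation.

Equation: x = sin(x) + 1
Fixed-point form: x = sin(x) + 1
x₀ = 1.51

x_1 = g(1.510000) = 1.998152
x_2 = g(1.998152) = 1.910065
x_3 = g(1.910065) = 1.942998
x_4 = g(1.942998) = 1.931529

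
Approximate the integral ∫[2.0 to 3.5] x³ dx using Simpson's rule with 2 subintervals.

f(x) = x³
a = 2.0, b = 3.5, n = 2
h = (b - a)/n = 0.750000

Simpson's rule: (h/3)[f(x₀) + 4f(x₁) + 2f(x₂) + ... + f(xₙ)]

x_0 = 2.0000, f(x_0) = 8.000000, coefficient = 1
x_1 = 2.7500, f(x_1) = 20.796875, coefficient = 4
x_2 = 3.5000, f(x_2) = 42.875000, coefficient = 1

I ≈ (0.750000/3) × 134.062500 = 33.515625
Exact value: 33.515625
Error: 0.000000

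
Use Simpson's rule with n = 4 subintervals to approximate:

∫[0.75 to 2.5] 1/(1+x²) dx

f(x) = 1/(1+x²)
a = 0.75, b = 2.5, n = 4
h = (b - a)/n = 0.437500

Simpson's rule: (h/3)[f(x₀) + 4f(x₁) + 2f(x₂) + ... + f(xₙ)]

x_0 = 0.7500, f(x_0) = 0.640000, coefficient = 1
x_1 = 1.1875, f(x_1) = 0.414911, coefficient = 4
x_2 = 1.6250, f(x_2) = 0.274678, coefficient = 2
x_3 = 2.0625, f(x_3) = 0.190335, coefficient = 4
x_4 = 2.5000, f(x_4) = 0.137931, coefficient = 1

I ≈ (0.437500/3) × 3.748269 = 0.546623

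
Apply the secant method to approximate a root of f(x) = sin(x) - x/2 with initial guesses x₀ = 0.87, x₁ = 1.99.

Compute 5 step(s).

f(x) = sin(x) - x/2
x₀ = 0.87, x₁ = 1.99

Secant formula: x_{n+1} = x_n - f(x_n)(x_n - x_{n-1})/(f(x_n) - f(x_{n-1}))

Iteration 1:
  f(0.870000) = 0.329329
  f(1.990000) = -0.081587
  x_2 = 1.990000 - (-0.081587)×(1.990000 - 0.870000)/(-0.081587 - 0.329329)
       = 1.767626
Iteration 2:
  f(1.990000) = -0.081587
  f(1.767626) = 0.096879
  x_3 = 1.767626 - 0.096879×(1.767626 - 1.990000)/(0.096879 - (-0.081587))
       = 1.888340
Iteration 3:
  f(1.767626) = 0.096879
  f(1.888340) = 0.005835
  x_4 = 1.888340 - 0.005835×(1.888340 - 1.767626)/(0.005835 - 0.096879)
       = 1.896077
Iteration 4:
  f(1.888340) = 0.005835
  f(1.896077) = -0.000477
  x_5 = 1.896077 - (-0.000477)×(1.896077 - 1.888340)/(-0.000477 - 0.005835)
       = 1.895492
Iteration 5:
  f(1.896077) = -0.000477
  f(1.895492) = 0.000002
  x_6 = 1.895492 - 0.000002×(1.895492 - 1.896077)/(0.000002 - (-0.000477))
       = 1.895494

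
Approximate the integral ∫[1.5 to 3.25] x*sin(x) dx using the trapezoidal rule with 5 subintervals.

f(x) = x*sin(x)
a = 1.5, b = 3.25, n = 5
h = (b - a)/n = 0.350000

Trapezoidal rule: (h/2)[f(x₀) + 2f(x₁) + 2f(x₂) + ... + f(xₙ)]

x_0 = 1.5000, f(x_0) = 1.496242, coefficient = 1
x_1 = 1.8500, f(x_1) = 1.778359, coefficient = 2
x_2 = 2.2000, f(x_2) = 1.778692, coefficient = 2
x_3 = 2.5500, f(x_3) = 1.422093, coefficient = 2
x_4 = 2.9000, f(x_4) = 0.693823, coefficient = 2
x_5 = 3.2500, f(x_5) = -0.351634, coefficient = 1

I ≈ (0.350000/2) × 12.490544 = 2.185845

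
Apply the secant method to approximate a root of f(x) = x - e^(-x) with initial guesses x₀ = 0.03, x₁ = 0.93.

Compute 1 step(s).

f(x) = x - e^(-x)
x₀ = 0.03, x₁ = 0.93

Secant formula: x_{n+1} = x_n - f(x_n)(x_n - x_{n-1})/(f(x_n) - f(x_{n-1}))

Iteration 1:
  f(0.030000) = -0.940446
  f(0.930000) = 0.535446
  x_2 = 0.930000 - 0.535446×(0.930000 - 0.030000)/(0.535446 - (-0.940446))
       = 0.603484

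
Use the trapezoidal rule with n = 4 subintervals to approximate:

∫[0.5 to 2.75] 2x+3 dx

f(x) = 2x+3
a = 0.5, b = 2.75, n = 4
h = (b - a)/n = 0.562500

Trapezoidal rule: (h/2)[f(x₀) + 2f(x₁) + 2f(x₂) + ... + f(xₙ)]

x_0 = 0.5000, f(x_0) = 4.000000, coefficient = 1
x_1 = 1.0625, f(x_1) = 5.125000, coefficient = 2
x_2 = 1.6250, f(x_2) = 6.250000, coefficient = 2
x_3 = 2.1875, f(x_3) = 7.375000, coefficient = 2
x_4 = 2.7500, f(x_4) = 8.500000, coefficient = 1

I ≈ (0.562500/2) × 50.000000 = 14.062500
Exact value: 14.062500
Error: 0.000000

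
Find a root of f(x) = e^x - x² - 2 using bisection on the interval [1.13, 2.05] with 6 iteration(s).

f(x) = e^x - x² - 2
Initial interval: [1.13, 2.05]

Iteration 1:
  c_1 = (1.130000 + 2.050000)/2 = 1.590000
  f(c_1) = f(1.590000) = 0.375649
  f(a) × f(c) < 0, new interval: [1.130000, 1.590000]
Iteration 2:
  c_2 = (1.130000 + 1.590000)/2 = 1.360000
  f(c_2) = f(1.360000) = 0.046593
  f(a) × f(c) < 0, new interval: [1.130000, 1.360000]
Iteration 3:
  c_3 = (1.130000 + 1.360000)/2 = 1.245000
  f(c_3) = f(1.245000) = -0.077090
  f(a) × f(c) ≥ 0, new interval: [1.245000, 1.360000]
Iteration 4:
  c_4 = (1.245000 + 1.360000)/2 = 1.302500
  f(c_4) = f(1.302500) = -0.018025
  f(a) × f(c) ≥ 0, new interval: [1.302500, 1.360000]
Iteration 5:
  c_5 = (1.302500 + 1.360000)/2 = 1.331250
  f(c_5) = f(1.331250) = 0.013546
  f(a) × f(c) < 0, new interval: [1.302500, 1.331250]
Iteration 6:
  c_6 = (1.302500 + 1.331250)/2 = 1.316875
  f(c_6) = f(1.316875) = -0.002418
  f(a) × f(c) ≥ 0, new interval: [1.316875, 1.331250]

After 6 iteration(s), the approximation is c_6 = 1.316875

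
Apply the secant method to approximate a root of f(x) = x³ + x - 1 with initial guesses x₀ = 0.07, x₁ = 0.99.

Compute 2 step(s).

f(x) = x³ + x - 1
x₀ = 0.07, x₁ = 0.99

Secant formula: x_{n+1} = x_n - f(x_n)(x_n - x_{n-1})/(f(x_n) - f(x_{n-1}))

Iteration 1:
  f(0.070000) = -0.929657
  f(0.990000) = 0.960299
  x_2 = 0.990000 - 0.960299×(0.990000 - 0.070000)/(0.960299 - (-0.929657))
       = 0.522542
Iteration 2:
  f(0.990000) = 0.960299
  f(0.522542) = -0.334778
  x_3 = 0.522542 - (-0.334778)×(0.522542 - 0.990000)/(-0.334778 - 0.960299)
       = 0.643380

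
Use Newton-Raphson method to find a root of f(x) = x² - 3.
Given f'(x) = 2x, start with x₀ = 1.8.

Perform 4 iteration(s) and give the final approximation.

f(x) = x² - 3
f'(x) = 2x
x₀ = 1.8

Newton-Raphson formula: x_{n+1} = x_n - f(x_n)/f'(x_n)

Iteration 1:
  f(1.800000) = 0.240000
  f'(1.800000) = 3.600000
  x_1 = 1.800000 - 0.240000/3.600000 = 1.733333
Iteration 2:
  f(1.733333) = 0.004444
  f'(1.733333) = 3.466667
  x_2 = 1.733333 - 0.004444/3.466667 = 1.732051
Iteration 3:
  f(1.732051) = 0.000002
  f'(1.732051) = 3.464103
  x_3 = 1.732051 - 0.000002/3.464103 = 1.732051
Iteration 4:
  f(1.732051) = 0.000000
  f'(1.732051) = 3.464102
  x_4 = 1.732051 - 0.000000/3.464102 = 1.732051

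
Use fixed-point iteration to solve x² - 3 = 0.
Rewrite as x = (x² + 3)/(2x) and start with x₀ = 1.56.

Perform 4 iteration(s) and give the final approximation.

Equation: x² - 3 = 0
Fixed-point form: x = (x² + 3)/(2x)
x₀ = 1.56

x_1 = g(1.560000) = 1.741538
x_2 = g(1.741538) = 1.732077
x_3 = g(1.732077) = 1.732051
x_4 = g(1.732051) = 1.732051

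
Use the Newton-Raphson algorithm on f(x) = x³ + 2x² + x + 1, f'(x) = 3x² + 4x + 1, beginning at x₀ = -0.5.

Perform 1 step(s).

f(x) = x³ + 2x² + x + 1
f'(x) = 3x² + 4x + 1
x₀ = -0.5

Newton-Raphson formula: x_{n+1} = x_n - f(x_n)/f'(x_n)

Iteration 1:
  f(-0.500000) = 0.875000
  f'(-0.500000) = -0.250000
  x_1 = -0.500000 - 0.875000/(-0.250000) = 3.000000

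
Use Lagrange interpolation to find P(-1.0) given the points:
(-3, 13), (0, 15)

Lagrange interpolation formula:
P(x) = Σ yᵢ × Lᵢ(x)
where Lᵢ(x) = Π_{j≠i} (x - xⱼ)/(xᵢ - xⱼ)

L_0(-1.0) = (-1.0 - 0)/(-3 - 0) = 0.333333
L_1(-1.0) = (-1.0 - (-3))/(0 - (-3)) = 0.666667

P(-1.0) = 13×L_0(-1.0) + 15×L_1(-1.0)
P(-1.0) = 14.333333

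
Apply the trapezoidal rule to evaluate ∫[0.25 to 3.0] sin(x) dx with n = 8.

f(x) = sin(x)
a = 0.25, b = 3.0, n = 8
h = (b - a)/n = 0.343750

Trapezoidal rule: (h/2)[f(x₀) + 2f(x₁) + 2f(x₂) + ... + f(xₙ)]

x_0 = 0.2500, f(x_0) = 0.247404, coefficient = 1
x_1 = 0.5938, f(x_1) = 0.559473, coefficient = 2
x_2 = 0.9375, f(x_2) = 0.806081, coefficient = 2
x_3 = 1.2812, f(x_3) = 0.958374, coefficient = 2
x_4 = 1.6250, f(x_4) = 0.998531, coefficient = 2
x_5 = 1.9688, f(x_5) = 0.921856, coefficient = 2
x_6 = 2.3125, f(x_6) = 0.737319, coefficient = 2
x_7 = 2.6562, f(x_7) = 0.466511, coefficient = 2
x_8 = 3.0000, f(x_8) = 0.141120, coefficient = 1

I ≈ (0.343750/2) × 11.284814 = 1.939577
Exact value: 1.958905
Error: 0.019327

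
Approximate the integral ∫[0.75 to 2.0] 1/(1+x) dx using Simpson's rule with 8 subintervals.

f(x) = 1/(1+x)
a = 0.75, b = 2.0, n = 8
h = (b - a)/n = 0.156250

Simpson's rule: (h/3)[f(x₀) + 4f(x₁) + 2f(x₂) + ... + f(xₙ)]

x_0 = 0.7500, f(x_0) = 0.571429, coefficient = 1
x_1 = 0.9062, f(x_1) = 0.524590, coefficient = 4
x_2 = 1.0625, f(x_2) = 0.484848, coefficient = 2
x_3 = 1.2188, f(x_3) = 0.450704, coefficient = 4
x_4 = 1.3750, f(x_4) = 0.421053, coefficient = 2
x_5 = 1.5312, f(x_5) = 0.395062, coefficient = 4
x_6 = 1.6875, f(x_6) = 0.372093, coefficient = 2
x_7 = 1.8438, f(x_7) = 0.351648, coefficient = 4
x_8 = 2.0000, f(x_8) = 0.333333, coefficient = 1

I ≈ (0.156250/3) × 10.348768 = 0.538998
Exact value: 0.538997
Error: 0.000002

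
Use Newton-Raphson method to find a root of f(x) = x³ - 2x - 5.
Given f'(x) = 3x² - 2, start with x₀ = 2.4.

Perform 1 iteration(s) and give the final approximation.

f(x) = x³ - 2x - 5
f'(x) = 3x² - 2
x₀ = 2.4

Newton-Raphson formula: x_{n+1} = x_n - f(x_n)/f'(x_n)

Iteration 1:
  f(2.400000) = 4.024000
  f'(2.400000) = 15.280000
  x_1 = 2.400000 - 4.024000/15.280000 = 2.136649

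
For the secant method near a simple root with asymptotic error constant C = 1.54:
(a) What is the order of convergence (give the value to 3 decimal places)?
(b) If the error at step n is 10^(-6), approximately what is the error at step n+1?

(a) Secant method has superlinear convergence with order φ = (1+√5)/2 ≈ 1.618.
    This means |e_{n+1}| ≈ C|e_n|^1.618.

(b) With |e_n| = 10^(-6) and C = 1.54:
    |e_{n+1}| ≈ 1.54 × (10^(-6))^1.618 = 1.54 × 10^(-9.71)

(a) ≈ 1.618 (golden ratio); (b) |e_{n+1}| ≈ 3.015e-10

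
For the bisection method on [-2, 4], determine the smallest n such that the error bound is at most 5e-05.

We need (b-a)/2^n ≤ 5e-05
(4 - (-2))/2^n ≤ 5e-05
6/2^n ≤ 5e-05
2^n ≥ 120000
n ≥ log₂(120000) = 16.87
n ≥ 17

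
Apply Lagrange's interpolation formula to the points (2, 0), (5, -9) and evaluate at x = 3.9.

Lagrange interpolation formula:
P(x) = Σ yᵢ × Lᵢ(x)
where Lᵢ(x) = Π_{j≠i} (x - xⱼ)/(xᵢ - xⱼ)

L_0(3.9) = (3.9 - 5)/(2 - 5) = 0.366667
L_1(3.9) = (3.9 - 2)/(5 - 2) = 0.633333

P(3.9) = 0×L_0(3.9) + (-9)×L_1(3.9)
P(3.9) = -5.700000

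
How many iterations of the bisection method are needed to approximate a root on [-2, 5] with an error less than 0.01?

We need (b-a)/2^n ≤ 0.01
(5 - (-2))/2^n ≤ 0.01
7/2^n ≤ 0.01
2^n ≥ 700
n ≥ log₂(700) = 9.45
n ≥ 10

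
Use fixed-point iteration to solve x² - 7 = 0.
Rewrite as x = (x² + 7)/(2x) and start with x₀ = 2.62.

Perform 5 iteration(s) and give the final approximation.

Equation: x² - 7 = 0
Fixed-point form: x = (x² + 7)/(2x)
x₀ = 2.62

x_1 = g(2.620000) = 2.645878
x_2 = g(2.645878) = 2.645751
x_3 = g(2.645751) = 2.645751
x_4 = g(2.645751) = 2.645751
x_5 = g(2.645751) = 2.645751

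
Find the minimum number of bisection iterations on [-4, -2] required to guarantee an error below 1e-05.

We need (b-a)/2^n ≤ 1e-05
(-2 - (-4))/2^n ≤ 1e-05
2/2^n ≤ 1e-05
2^n ≥ 200000
n ≥ log₂(200000) = 17.61
n ≥ 18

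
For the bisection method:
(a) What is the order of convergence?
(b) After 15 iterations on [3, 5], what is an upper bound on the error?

(a) Bisection has linear (order 1) convergence; the error is halved each step.

(b) Error bound = (b-a)/2^n = (5 - 3)/2^{15}
    = 2/2^{15}

(a) 1 (linear); (b) error ≤ 6.10e-05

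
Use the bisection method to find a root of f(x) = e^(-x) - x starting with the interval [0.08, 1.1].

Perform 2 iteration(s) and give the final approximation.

f(x) = e^(-x) - x
Initial interval: [0.08, 1.1]

Iteration 1:
  c_1 = (0.080000 + 1.100000)/2 = 0.590000
  f(c_1) = f(0.590000) = -0.035673
  f(a) × f(c) < 0, new interval: [0.080000, 0.590000]
Iteration 2:
  c_2 = (0.080000 + 0.590000)/2 = 0.335000
  f(c_2) = f(0.335000) = 0.380338
  f(a) × f(c) ≥ 0, new interval: [0.335000, 0.590000]

After 2 iteration(s), the approximation is c_2 = 0.335000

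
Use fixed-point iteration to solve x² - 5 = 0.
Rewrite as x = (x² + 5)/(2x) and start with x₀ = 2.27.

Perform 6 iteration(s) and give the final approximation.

Equation: x² - 5 = 0
Fixed-point form: x = (x² + 5)/(2x)
x₀ = 2.27

x_1 = g(2.270000) = 2.236322
x_2 = g(2.236322) = 2.236068
x_3 = g(2.236068) = 2.236068
x_4 = g(2.236068) = 2.236068
x_5 = g(2.236068) = 2.236068
x_6 = g(2.236068) = 2.236068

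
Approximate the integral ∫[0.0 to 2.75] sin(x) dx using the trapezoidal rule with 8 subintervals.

f(x) = sin(x)
a = 0.0, b = 2.75, n = 8
h = (b - a)/n = 0.343750

Trapezoidal rule: (h/2)[f(x₀) + 2f(x₁) + 2f(x₂) + ... + f(xₙ)]

x_0 = 0.0000, f(x_0) = 0.000000, coefficient = 1
x_1 = 0.3438, f(x_1) = 0.337020, coefficient = 2
x_2 = 0.6875, f(x_2) = 0.634607, coefficient = 2
x_3 = 1.0312, f(x_3) = 0.857942, coefficient = 2
x_4 = 1.3750, f(x_4) = 0.980893, coefficient = 2
x_5 = 1.7188, f(x_5) = 0.989075, coefficient = 2
x_6 = 2.0625, f(x_6) = 0.881530, coefficient = 2
x_7 = 2.4062, f(x_7) = 0.670841, coefficient = 2
x_8 = 2.7500, f(x_8) = 0.381661, coefficient = 1

I ≈ (0.343750/2) × 11.085477 = 1.905316
Exact value: 1.924302
Error: 0.018986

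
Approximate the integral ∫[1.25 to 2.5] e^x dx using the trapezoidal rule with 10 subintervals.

f(x) = e^x
a = 1.25, b = 2.5, n = 10
h = (b - a)/n = 0.125000

Trapezoidal rule: (h/2)[f(x₀) + 2f(x₁) + 2f(x₂) + ... + f(xₙ)]

x_0 = 1.2500, f(x_0) = 3.490343, coefficient = 1
x_1 = 1.3750, f(x_1) = 3.955077, coefficient = 2
x_2 = 1.5000, f(x_2) = 4.481689, coefficient = 2
x_3 = 1.6250, f(x_3) = 5.078419, coefficient = 2
x_4 = 1.7500, f(x_4) = 5.754603, coefficient = 2
x_5 = 1.8750, f(x_5) = 6.520819, coefficient = 2
x_6 = 2.0000, f(x_6) = 7.389056, coefficient = 2
x_7 = 2.1250, f(x_7) = 8.372897, coefficient = 2
x_8 = 2.2500, f(x_8) = 9.487736, coefficient = 2
x_9 = 2.3750, f(x_9) = 10.751013, coefficient = 2
x_10 = 2.5000, f(x_10) = 12.182494, coefficient = 1

I ≈ (0.125000/2) × 139.255455 = 8.703466
Exact value: 8.692151
Error: 0.011315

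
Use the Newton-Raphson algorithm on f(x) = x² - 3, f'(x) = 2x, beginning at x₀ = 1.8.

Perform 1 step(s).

f(x) = x² - 3
f'(x) = 2x
x₀ = 1.8

Newton-Raphson formula: x_{n+1} = x_n - f(x_n)/f'(x_n)

Iteration 1:
  f(1.800000) = 0.240000
  f'(1.800000) = 3.600000
  x_1 = 1.800000 - 0.240000/3.600000 = 1.733333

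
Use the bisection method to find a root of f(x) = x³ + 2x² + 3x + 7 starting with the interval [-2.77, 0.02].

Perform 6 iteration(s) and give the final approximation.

f(x) = x³ + 2x² + 3x + 7
Initial interval: [-2.77, 0.02]

Iteration 1:
  c_1 = (-2.770000 + 0.020000)/2 = -1.375000
  f(c_1) = f(-1.375000) = 4.056641
  f(a) × f(c) < 0, new interval: [-2.770000, -1.375000]
Iteration 2:
  c_2 = (-2.770000 + (-1.375000))/2 = -2.072500
  f(c_2) = f(-2.072500) = 0.471094
  f(a) × f(c) < 0, new interval: [-2.770000, -2.072500]
Iteration 3:
  c_3 = (-2.770000 + (-2.072500))/2 = -2.421250
  f(c_3) = f(-2.421250) = -2.733308
  f(a) × f(c) ≥ 0, new interval: [-2.421250, -2.072500]
Iteration 4:
  c_4 = (-2.421250 + (-2.072500))/2 = -2.246875
  f(c_4) = f(-2.246875) = -0.986960
  f(a) × f(c) ≥ 0, new interval: [-2.246875, -2.072500]
Iteration 5:
  c_5 = (-2.246875 + (-2.072500))/2 = -2.159687
  f(c_5) = f(-2.159687) = -0.223885
  f(a) × f(c) ≥ 0, new interval: [-2.159687, -2.072500]
Iteration 6:
  c_6 = (-2.159687 + (-2.072500))/2 = -2.116094
  f(c_6) = f(-2.116094) = 0.131868
  f(a) × f(c) < 0, new interval: [-2.159687, -2.116094]

After 6 iteration(s), the approximation is c_6 = -2.116094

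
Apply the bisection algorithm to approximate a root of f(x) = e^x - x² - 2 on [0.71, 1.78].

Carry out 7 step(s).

f(x) = e^x - x² - 2
Initial interval: [0.71, 1.78]

Iteration 1:
  c_1 = (0.710000 + 1.780000)/2 = 1.245000
  f(c_1) = f(1.245000) = -0.077090
  f(a) × f(c) ≥ 0, new interval: [1.245000, 1.780000]
Iteration 2:
  c_2 = (1.245000 + 1.780000)/2 = 1.512500
  f(c_2) = f(1.512500) = 0.250406
  f(a) × f(c) < 0, new interval: [1.245000, 1.512500]
Iteration 3:
  c_3 = (1.245000 + 1.512500)/2 = 1.378750
  f(c_3) = f(1.378750) = 0.068985
  f(a) × f(c) < 0, new interval: [1.245000, 1.378750]
Iteration 4:
  c_4 = (1.245000 + 1.378750)/2 = 1.311875
  f(c_4) = f(1.311875) = -0.007887
  f(a) × f(c) ≥ 0, new interval: [1.311875, 1.378750]
Iteration 5:
  c_5 = (1.311875 + 1.378750)/2 = 1.345313
  f(c_5) = f(1.345313) = 0.029520
  f(a) × f(c) < 0, new interval: [1.311875, 1.345313]
Iteration 6:
  c_6 = (1.311875 + 1.345313)/2 = 1.328594
  f(c_6) = f(1.328594) = 0.010569
  f(a) × f(c) < 0, new interval: [1.311875, 1.328594]
Iteration 7:
  c_7 = (1.311875 + 1.328594)/2 = 1.320234
  f(c_7) = f(1.320234) = 0.001280
  f(a) × f(c) < 0, new interval: [1.311875, 1.320234]

After 7 iteration(s), the approximation is c_7 = 1.320234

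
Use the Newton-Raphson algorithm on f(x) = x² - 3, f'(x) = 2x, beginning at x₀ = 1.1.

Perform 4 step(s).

f(x) = x² - 3
f'(x) = 2x
x₀ = 1.1

Newton-Raphson formula: x_{n+1} = x_n - f(x_n)/f'(x_n)

Iteration 1:
  f(1.100000) = -1.790000
  f'(1.100000) = 2.200000
  x_1 = 1.100000 - (-1.790000)/2.200000 = 1.913636
Iteration 2:
  f(1.913636) = 0.662004
  f'(1.913636) = 3.827273
  x_2 = 1.913636 - 0.662004/3.827273 = 1.740666
Iteration 3:
  f(1.740666) = 0.029919
  f'(1.740666) = 3.481332
  x_3 = 1.740666 - 0.029919/3.481332 = 1.732072
Iteration 4:
  f(1.732072) = 0.000074
  f'(1.732072) = 3.464144
  x_4 = 1.732072 - 0.000074/3.464144 = 1.732051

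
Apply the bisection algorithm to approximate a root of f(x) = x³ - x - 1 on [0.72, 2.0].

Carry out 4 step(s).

f(x) = x³ - x - 1
Initial interval: [0.72, 2.0]

Iteration 1:
  c_1 = (0.720000 + 2.000000)/2 = 1.360000
  f(c_1) = f(1.360000) = 0.155456
  f(a) × f(c) < 0, new interval: [0.720000, 1.360000]
Iteration 2:
  c_2 = (0.720000 + 1.360000)/2 = 1.040000
  f(c_2) = f(1.040000) = -0.915136
  f(a) × f(c) ≥ 0, new interval: [1.040000, 1.360000]
Iteration 3:
  c_3 = (1.040000 + 1.360000)/2 = 1.200000
  f(c_3) = f(1.200000) = -0.472000
  f(a) × f(c) ≥ 0, new interval: [1.200000, 1.360000]
Iteration 4:
  c_4 = (1.200000 + 1.360000)/2 = 1.280000
  f(c_4) = f(1.280000) = -0.182848
  f(a) × f(c) ≥ 0, new interval: [1.280000, 1.360000]

After 4 iteration(s), the approximation is c_4 = 1.280000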